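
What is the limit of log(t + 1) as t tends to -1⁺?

As t → -1⁺, t + 1 → 0⁺ and ln(t + 1) → −∞.
Multiplying by 1 gives -∞.

-∞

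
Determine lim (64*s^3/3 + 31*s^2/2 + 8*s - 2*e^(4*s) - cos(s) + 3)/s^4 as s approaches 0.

-171/8

Substitution gives 0/0 (the numerator vanishes to order 4).
Expand each term to order s^4: the coefficient of s^4 in -2·e^(4s) is -64/3 and in −cos(s) is -1/24.
Lower-order terms cancel with the polynomial part, so the numerator is (-171/8)·s^4 + o(s^4), and the limit is (-171/8)/(1) = -171/8.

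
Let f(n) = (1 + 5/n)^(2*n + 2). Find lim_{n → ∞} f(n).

Let L be the limit and take ln: ln L = lim (2n + 2)·ln(1 + 5/n) = lim (2n + 2)·(5/n + O(1/n²)) = 10.
Hence L = e^(10).

e^(10)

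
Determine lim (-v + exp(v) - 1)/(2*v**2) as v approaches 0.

1/4

Direct substitution gives 0/0.
Apply L'Hôpital: lim (e^(v) - 1)/(4*v), still 0/0.
After 2 applications of L'Hôpital's rule the quotient is (e^(v))/(4); substituting v = 0 gives 1/4.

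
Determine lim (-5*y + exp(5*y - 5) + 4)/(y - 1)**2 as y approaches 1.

Direct substitution gives 0/0.
Apply L'Hôpital: lim (5*e^(5*y - 5) - 5)/(2*y - 2), still 0/0.
After 2 applications of L'Hôpital's rule the quotient is (25*e^(5*y - 5))/(2); substituting y = 1 gives 25/2.

25/2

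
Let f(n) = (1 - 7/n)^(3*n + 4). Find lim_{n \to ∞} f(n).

Let L be the limit and take ln: ln L = lim (3n + 4)·ln(1 - 7/n) = lim (3n + 4)·(-7/n + O(1/n²)) = -21.
Hence L = e^(-21).

e^(-21)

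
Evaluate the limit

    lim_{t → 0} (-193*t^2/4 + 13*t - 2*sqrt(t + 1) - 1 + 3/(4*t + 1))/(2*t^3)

Substitution gives 0/0 (the numerator vanishes to order 3).
Expand each term to order t^3: the coefficient of t^3 in -2·√(1 + t) is -1/8 and in 3·1/(1 + 4t) is -192.
Lower-order terms cancel with the polynomial part, so the numerator is (-1537/8)·t^3 + o(t^3), and the limit is (-1537/8)/(2) = -1537/16.

-1537/16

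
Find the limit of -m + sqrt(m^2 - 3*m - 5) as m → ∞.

-3/2

This has the form ∞ − ∞. Multiply and divide by the conjugate √(m^2 - 3*m - 5) + m.
That gives (-3m - 5) / (√(m^2 - 3*m - 5) + m).
Divide numerator and denominator by m: the limit is -3/(2·1) = -3/2.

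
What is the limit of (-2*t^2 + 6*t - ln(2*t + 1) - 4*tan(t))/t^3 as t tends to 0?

Substitution gives 0/0; apply L'Hôpital's rule 3 times.
After differentiating numerator and denominator 3 times the quotient is (16/cos(t)^2 - 24/cos(t)^4 - 16/(2*t + 1)^3)/(6); at t = 0 this is -4.

-4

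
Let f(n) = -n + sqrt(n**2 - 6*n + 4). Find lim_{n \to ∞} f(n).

-3

This has the form ∞ − ∞. Multiply and divide by the conjugate √(n^2 - 6*n + 4) + n.
That gives (-6n + 4) / (√(n^2 - 6*n + 4) + n).
Divide numerator and denominator by n: the limit is -6/(2·1) = -3.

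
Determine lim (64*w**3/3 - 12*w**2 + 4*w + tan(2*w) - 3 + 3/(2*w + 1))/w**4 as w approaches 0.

Substitution gives 0/0; apply L'Hôpital's rule 4 times.
After differentiating numerator and denominator 4 times the quotient is (384*tan(2*w)^3/cos(2*w)^2 + 256*tan(2*w)/cos(2*w)^2 + 1152/(2*w + 1)^5)/(24); at w = 0 this is 48.

48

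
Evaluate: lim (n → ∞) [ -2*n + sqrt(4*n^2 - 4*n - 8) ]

This has the form ∞ − ∞. Multiply and divide by the conjugate √(4*n^2 - 4*n - 8) + 2n.
That gives (-4n - 8) / (√(4*n^2 - 4*n - 8) + 2n).
Divide numerator and denominator by n: the limit is -4/(2·2) = -1.

-1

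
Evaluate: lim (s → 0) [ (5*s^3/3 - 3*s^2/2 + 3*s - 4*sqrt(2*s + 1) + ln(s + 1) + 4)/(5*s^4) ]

9/20

Substitution gives 0/0 (the numerator vanishes to order 4).
Expand each term to order s^4: the coefficient of s^4 in ln(1 + s) is -1/4 and in -4·√(1 + 2s) is 5/2.
Lower-order terms cancel with the polynomial part, so the numerator is (9/4)·s^4 + o(s^4), and the limit is (9/4)/(5) = 9/20.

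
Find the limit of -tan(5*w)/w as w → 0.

-5

Substitution gives 0/0.
Since tan(u)/u → 1 as u → 0, tan(5w)/(5w) → 1 and the limit is 5/(-1) = -5.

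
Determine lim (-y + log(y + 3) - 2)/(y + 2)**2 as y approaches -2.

-1/2

Direct substitution gives 0/0.
Apply L'Hôpital: lim (-1 + 1/(y + 3))/(2*y + 4), still 0/0.
After 2 applications of L'Hôpital's rule the quotient is (-1/(y + 3)^2)/(2); substituting y = -2 gives -1/2.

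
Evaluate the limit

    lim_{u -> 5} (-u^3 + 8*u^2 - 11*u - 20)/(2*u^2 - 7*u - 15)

Direct substitution gives 0/0, so factor. Both numerator and denominator have (u - 5) as a factor.
After cancelling, the expression reduces to (-u^2 + 3*u + 4)/(2*u + 3).
Substituting u = 5 gives -6/13.

-6/13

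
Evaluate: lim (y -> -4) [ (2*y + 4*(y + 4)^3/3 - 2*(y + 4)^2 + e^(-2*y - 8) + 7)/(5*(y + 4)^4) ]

2/15

Direct substitution gives 0/0.
Apply L'Hôpital: lim (-4*y + 4*(y + 4)^2 - 2*e^(-2*y - 8) - 14)/(20*(y + 4)^3), still 0/0.
Apply L'Hôpital: lim (8*y + 4*e^(-2*y - 8) + 28)/(60*(y + 4)^2), still 0/0.
Apply L'Hôpital: lim (8 - 8*e^(-2*y - 8))/(120*y + 480), still 0/0.
After 4 applications of L'Hôpital's rule the quotient is (16*e^(-2*y - 8))/(120); substituting y = -4 gives 2/15.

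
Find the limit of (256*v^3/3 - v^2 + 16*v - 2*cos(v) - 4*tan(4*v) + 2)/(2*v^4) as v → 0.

-1/24

Substitution gives 0/0; apply L'Hôpital's rule 4 times.
After differentiating numerator and denominator 4 times the quotient is (-2*cos(v) - 24576*tan(4*v)^5 - 40960*tan(4*v)^3 - 16384*tan(4*v))/(48); at v = 0 this is -1/24.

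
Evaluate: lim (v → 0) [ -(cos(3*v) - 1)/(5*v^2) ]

Direct substitution gives 0/0.
Apply L'Hôpital: lim (-3*sin(3*v))/(-10*v), still 0/0.
After 2 applications of L'Hôpital's rule the quotient is (-9*cos(3*v))/(-10); substituting v = 0 gives 9/10.

9/10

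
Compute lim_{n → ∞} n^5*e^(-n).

0

Write as n^5/e^{1n}, an ∞/∞ form.
Exponential growth dominates any polynomial, so repeated L'Hôpital (or the standard result) gives 0.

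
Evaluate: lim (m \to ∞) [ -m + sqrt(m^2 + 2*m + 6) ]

1

An ∞ − ∞ form. Rationalising with the conjugate, the difference becomes (2m + 6) / (√(m^2 + 2*m + 6) + m).
For large m the denominator behaves like 2·m, so the quotient tends to 2/2 = 1.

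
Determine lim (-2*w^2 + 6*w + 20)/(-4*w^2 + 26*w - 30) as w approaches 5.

1

Since w = 5 makes numerator and denominator zero, (w - 5) divides both.
Cancelling it gives (-2*w - 4)/(6 - 4*w); now plug in w = 5 to get 1.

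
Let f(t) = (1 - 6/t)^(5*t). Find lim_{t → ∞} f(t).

Write it as [(1 - 6/t)^t]^(5) · (1 - 6/t)^(0). The bracketed term tends to e^(-6) and the second factor to 1, so the limit is e^(-30).

e^(-30)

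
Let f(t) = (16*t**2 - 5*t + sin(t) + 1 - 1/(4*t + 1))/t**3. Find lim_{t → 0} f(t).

Substitution gives 0/0 (the numerator vanishes to order 3).
Expand each term to order t^3: the coefficient of t^3 in −1/(1 + 4t) is 64 and in sin(t) is -1/6.
Lower-order terms cancel with the polynomial part, so the numerator is (383/6)·t^3 + o(t^3), and the limit is (383/6)/(1) = 383/6.

383/6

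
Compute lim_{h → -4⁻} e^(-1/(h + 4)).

As h → -4⁻, -1/(h + 4) → +∞, so e^(-1/(h + 4)) → ∞.

∞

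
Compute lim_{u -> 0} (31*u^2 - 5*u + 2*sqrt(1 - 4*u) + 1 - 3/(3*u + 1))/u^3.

Substitution gives 0/0; apply L'Hôpital's rule 3 times.
After differentiating numerator and denominator 3 times the quotient is (486/(3*u + 1)^4 - 48/(1 - 4*u)^(5/2))/(6); at u = 0 this is 73.

73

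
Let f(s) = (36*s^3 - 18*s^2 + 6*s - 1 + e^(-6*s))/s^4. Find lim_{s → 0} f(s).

Direct substitution gives 0/0.
Apply L'Hôpital: lim (108*s^2 - 36*s + 6 - 6*e^(-6*s))/(4*s^3), still 0/0.
Apply L'Hôpital: lim (216*s - 36 + 36*e^(-6*s))/(12*s^2), still 0/0.
Apply L'Hôpital: lim (216 - 216*e^(-6*s))/(24*s), still 0/0.
After 4 applications of L'Hôpital's rule the quotient is (1296*e^(-6*s))/(24); substituting s = 0 gives 54.

54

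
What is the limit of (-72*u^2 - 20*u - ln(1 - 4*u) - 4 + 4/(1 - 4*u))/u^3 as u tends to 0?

832/3

Substitution gives 0/0 (the numerator vanishes to order 3).
Expand each term to order u^3: the coefficient of u^3 in 4·1/(1 - 4u) is 256 and in −ln(1 - 4u) is 64/3.
Lower-order terms cancel with the polynomial part, so the numerator is (832/3)·u^3 + o(u^3), and the limit is (832/3)/(1) = 832/3.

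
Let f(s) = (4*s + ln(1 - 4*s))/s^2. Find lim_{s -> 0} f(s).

Direct substitution gives 0/0.
Apply L'Hôpital: lim (4 - 4/(1 - 4*s))/(2*s), still 0/0.
After 2 applications of L'Hôpital's rule the quotient is (-16/(1 - 4*s)^2)/(2); substituting s = 0 gives -8.

-8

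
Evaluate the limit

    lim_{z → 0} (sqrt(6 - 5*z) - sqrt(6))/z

A 0/0 form; rationalise with √(6 - 5z) + √6. This collapses the numerator to -5z, leaving -5/(√(6 - 5z) + √6) → -5/(2√6) = -5*√(6)/12.

-5*√(6)/12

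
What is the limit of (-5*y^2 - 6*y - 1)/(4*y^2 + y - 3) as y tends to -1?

Direct substitution gives 0/0, so factor. Both numerator and denominator have (y + 1) as a factor.
After cancelling, the expression reduces to (-5*y - 1)/(4*y - 3).
Substituting y = -1 gives -4/7.

-4/7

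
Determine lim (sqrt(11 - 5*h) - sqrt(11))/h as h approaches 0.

A 0/0 form; rationalise with √(11 - 5h) + √11. This collapses the numerator to -5h, leaving -5/(√(11 - 5h) + √11) → -5/(2√11) = -5*√(11)/22.

-5*√(11)/22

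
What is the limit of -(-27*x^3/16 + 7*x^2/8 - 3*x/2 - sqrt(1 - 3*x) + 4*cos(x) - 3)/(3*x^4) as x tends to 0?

-1279/1152

Substitution gives 0/0; apply L'Hôpital's rule 4 times.
After differentiating numerator and denominator 4 times the quotient is (4*cos(x) + 1215/(16*(1 - 3*x)^(7/2)))/(-72); at x = 0 this is -1279/1152.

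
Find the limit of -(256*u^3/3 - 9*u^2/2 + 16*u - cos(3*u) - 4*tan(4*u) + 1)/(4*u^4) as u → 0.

Substitution gives 0/0; apply L'Hôpital's rule 4 times.
After differentiating numerator and denominator 4 times the quotient is (-81*cos(3*u) - 24576*tan(4*u)^5 - 40960*tan(4*u)^3 - 16384*tan(4*u))/(-96); at u = 0 this is 27/32.

27/32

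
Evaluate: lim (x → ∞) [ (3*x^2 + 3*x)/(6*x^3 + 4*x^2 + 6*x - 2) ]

The denominator has degree 3 and the numerator degree 2. Dividing numerator and denominator by x^3 sends every term to 0 except the leading denominator term, so the limit is 0.

0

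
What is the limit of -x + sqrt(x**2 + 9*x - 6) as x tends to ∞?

9/2

This has the form ∞ − ∞. Multiply and divide by the conjugate √(x^2 + 9*x - 6) + x.
That gives (9x - 6) / (√(x^2 + 9*x - 6) + x).
Divide numerator and denominator by x: the limit is 9/(2·1) = 9/2.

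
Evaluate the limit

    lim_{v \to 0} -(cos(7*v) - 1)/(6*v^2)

Direct substitution gives 0/0.
Apply L'Hôpital: lim (-7*sin(7*v))/(-12*v), still 0/0.
After 2 applications of L'Hôpital's rule the quotient is (-49*cos(7*v))/(-12); substituting v = 0 gives 49/12.

49/12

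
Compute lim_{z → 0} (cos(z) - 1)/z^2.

Direct substitution gives 0/0.
Apply L'Hôpital: lim (-sin(z))/(2*z), still 0/0.
After 2 applications of L'Hôpital's rule the quotient is (-cos(z))/(2); substituting z = 0 gives -1/2.

-1/2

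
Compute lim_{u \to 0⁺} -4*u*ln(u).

This is a 0·(−∞) form. Rewrite as -4·ln(u) / u^(−1) and apply L'Hôpital:
the derivative quotient is -4·(1/u) / (−1·u^(−2)) = (4/1)·u^1 → 0.

0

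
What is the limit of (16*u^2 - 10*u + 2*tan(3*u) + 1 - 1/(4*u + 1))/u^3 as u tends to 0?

Substitution gives 0/0 (the numerator vanishes to order 3).
Expand each term to order u^3: the coefficient of u^3 in 2·tan(3u) is 18 and in −1/(1 + 4u) is 64.
Lower-order terms cancel with the polynomial part, so the numerator is (82)·u^3 + o(u^3), and the limit is (82)/(1) = 82.

82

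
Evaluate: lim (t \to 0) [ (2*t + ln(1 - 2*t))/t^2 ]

-2

Direct substitution gives 0/0.
Apply L'Hôpital: lim (2 - 2/(1 - 2*t))/(2*t), still 0/0.
After 2 applications of L'Hôpital's rule the quotient is (-4/(1 - 2*t)^2)/(2); substituting t = 0 gives -2.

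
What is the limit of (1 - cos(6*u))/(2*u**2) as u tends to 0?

9

Substitution gives 0/0.
Use (1 − cos θ)/θ² → 1/2 with θ = 6u: the limit is 6²/(2·2) = 9.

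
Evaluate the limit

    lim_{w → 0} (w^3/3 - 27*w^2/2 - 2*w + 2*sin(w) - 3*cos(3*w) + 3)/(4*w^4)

-81/32

Substitution gives 0/0 (the numerator vanishes to order 4).
Expand each term to order w^4: the coefficient of w^4 in -3·cos(3w) is -81/8 and in 2·sin(w) is 0.
Lower-order terms cancel with the polynomial part, so the numerator is (-81/8)·w^4 + o(w^4), and the limit is (-81/8)/(4) = -81/32.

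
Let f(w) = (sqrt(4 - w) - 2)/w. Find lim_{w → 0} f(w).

Substitution gives 0/0. Multiply numerator and denominator by the conjugate √(4 - w) + √4.
The numerator becomes (4 - w) − 4 = -w, so the expression simplifies to -1/(√(4 - w) + √4).
Letting w → 0 gives -1/(2√4) = -1/4.

-1/4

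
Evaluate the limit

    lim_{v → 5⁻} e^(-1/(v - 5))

As v → 5⁻, -1/(v - 5) → +∞, so e^(-1/(v - 5)) → ∞.

∞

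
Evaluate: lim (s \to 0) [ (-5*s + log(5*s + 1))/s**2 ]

-25/2

Direct substitution gives 0/0.
Apply L'Hôpital: lim (-5 + 5/(5*s + 1))/(2*s), still 0/0.
After 2 applications of L'Hôpital's rule the quotient is (-25/(5*s + 1)^2)/(2); substituting s = 0 gives -25/2.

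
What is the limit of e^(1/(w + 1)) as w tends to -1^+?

As w → -1⁺, 1/(w + 1) → +∞, so e^(1/(w + 1)) → ∞.

∞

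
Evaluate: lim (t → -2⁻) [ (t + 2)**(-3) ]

As t → -2⁻, (t + 2) → 0⁻, so (t + 2)^3 → 0⁻ and 1/(t + 2)^3 → -∞.

-∞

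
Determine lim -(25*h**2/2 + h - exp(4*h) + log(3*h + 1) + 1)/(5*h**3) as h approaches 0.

Substitution gives 0/0 (the numerator vanishes to order 3).
Expand each term to order h^3: the coefficient of h^3 in −e^(4h) is -32/3 and in ln(1 + 3h) is 9.
Lower-order terms cancel with the polynomial part, so the numerator is (-5/3)·h^3 + o(h^3), and the limit is (-5/3)/(-5) = 1/3.

1/3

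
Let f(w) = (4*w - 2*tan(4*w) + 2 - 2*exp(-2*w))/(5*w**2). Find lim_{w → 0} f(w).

Substitution gives 0/0; apply L'Hôpital's rule 2 times.
After differentiating numerator and denominator 2 times the quotient is (-64*tan(4*w)/cos(4*w)^2 - 8*e^(-2*w))/(10); at w = 0 this is -4/5.

-4/5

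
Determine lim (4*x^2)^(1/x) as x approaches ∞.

1

Base → ∞ and exponent → 0: an ∞^0 form.
Take logs: (1/x)·ln(4·x^2) = (ln 4 + 2·ln x)/x → 0.
So the limit is e^0 = 1.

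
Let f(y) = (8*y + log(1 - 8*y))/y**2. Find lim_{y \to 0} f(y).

-32

Direct substitution gives 0/0.
Apply L'Hôpital: lim (8 - 8/(1 - 8*y))/(2*y), still 0/0.
After 2 applications of L'Hôpital's rule the quotient is (-64/(1 - 8*y)^2)/(2); substituting y = 0 gives -32.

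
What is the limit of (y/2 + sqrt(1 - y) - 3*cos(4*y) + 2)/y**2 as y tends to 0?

191/8

Substitution gives 0/0; apply L'Hôpital's rule 2 times.
After differentiating numerator and denominator 2 times the quotient is (48*cos(4*y) - 1/(4*(1 - y)^(3/2)))/(2); at y = 0 this is 191/8.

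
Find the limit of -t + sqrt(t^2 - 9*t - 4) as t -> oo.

-9/2

An ∞ − ∞ form. Rationalising with the conjugate, the difference becomes (-9t - 4) / (√(t^2 - 9*t - 4) + t).
For large t the denominator behaves like 2·t, so the quotient tends to -9/2 = -9/2.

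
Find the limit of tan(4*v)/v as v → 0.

4

Substitution gives 0/0.
Since tan(u)/u → 1 as u → 0, tan(4v)/(4v) → 1 and the limit is 4.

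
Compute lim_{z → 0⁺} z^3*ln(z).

This is a 0·(−∞) form. Rewrite as 1·ln(z) / z^(−3) and apply L'Hôpital:
the derivative quotient is 1·(1/z) / (−3·z^(−4)) = (-1/3)·z^3 → 0.

0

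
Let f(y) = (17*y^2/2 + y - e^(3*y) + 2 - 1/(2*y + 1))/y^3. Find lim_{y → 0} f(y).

Substitution gives 0/0 (the numerator vanishes to order 3).
Expand each term to order y^3: the coefficient of y^3 in −1/(1 + 2y) is 8 and in −e^(3y) is -9/2.
Lower-order terms cancel with the polynomial part, so the numerator is (7/2)·y^3 + o(y^3), and the limit is (7/2)/(1) = 7/2.

7/2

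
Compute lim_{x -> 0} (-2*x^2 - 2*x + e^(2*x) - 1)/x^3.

4/3

Direct substitution gives 0/0.
Apply L'Hôpital: lim (-4*x + 2*e^(2*x) - 2)/(3*x^2), still 0/0.
Apply L'Hôpital: lim (4*e^(2*x) - 4)/(6*x), still 0/0.
After 3 applications of L'Hôpital's rule the quotient is (8*e^(2*x))/(6); substituting x = 0 gives 4/3.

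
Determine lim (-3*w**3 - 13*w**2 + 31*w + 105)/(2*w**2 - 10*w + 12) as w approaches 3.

At w = 3 both the top and bottom vanish — a removable singularity. Factoring out (w - 3) from each leaves (-3*w^2 - 22*w - 35)/(2*w - 4), which at w = 3 equals -64.

-64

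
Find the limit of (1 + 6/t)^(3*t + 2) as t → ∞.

The base → 1 and the exponent → ∞: a 1^∞ form.
Take logarithms: (3t + 2)·ln(1 + 6/t). Since ln(1+u) ~ u for small u, this behaves like (3t)·(6/t) → 18.
So the limit is e^(18).

e^(18)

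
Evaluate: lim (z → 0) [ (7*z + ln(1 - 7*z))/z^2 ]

-49/2

Direct substitution gives 0/0.
Apply L'Hôpital: lim (7 - 7/(1 - 7*z))/(2*z), still 0/0.
After 2 applications of L'Hôpital's rule the quotient is (-49/(1 - 7*z)^2)/(2); substituting z = 0 gives -49/2.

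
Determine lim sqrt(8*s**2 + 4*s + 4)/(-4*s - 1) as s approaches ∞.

For large |s|, √(8*s^2 + 4*s + 4) ≈ √8·|s| and the denominator ≈ -4s.
Since s → +∞, |s| = s, giving √8/(-4) = -√(2)/2.

-√(2)/2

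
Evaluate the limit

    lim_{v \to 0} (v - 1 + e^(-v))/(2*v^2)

Direct substitution gives 0/0.
Apply L'Hôpital: lim (1 - e^(-v))/(4*v), still 0/0.
After 2 applications of L'Hôpital's rule the quotient is (e^(-v))/(4); substituting v = 0 gives 1/4.

1/4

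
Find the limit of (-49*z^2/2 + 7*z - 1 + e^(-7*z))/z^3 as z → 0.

Direct substitution gives 0/0.
Apply L'Hôpital: lim (-49*z + 7 - 7*e^(-7*z))/(3*z^2), still 0/0.
Apply L'Hôpital: lim (-49 + 49*e^(-7*z))/(6*z), still 0/0.
After 3 applications of L'Hôpital's rule the quotient is (-343*e^(-7*z))/(6); substituting z = 0 gives -343/6.

-343/6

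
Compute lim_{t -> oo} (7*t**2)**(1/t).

1

Base → ∞ and exponent → 0: an ∞^0 form.
Take logs: (1/t)·ln(7·t^2) = (ln 7 + 2·ln t)/t → 0.
So the limit is e^0 = 1.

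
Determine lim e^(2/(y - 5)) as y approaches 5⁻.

0

As y → 5⁻, 2/(y - 5) → −∞, so e^(2/(y - 5)) → 0.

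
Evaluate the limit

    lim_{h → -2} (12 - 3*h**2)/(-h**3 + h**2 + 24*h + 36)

3/2

Direct substitution gives 0/0, so factor. Both numerator and denominator have (h + 2) as a factor.
After cancelling, the expression reduces to (6 - 3*h)/(-h^2 + 3*h + 18).
Substituting h = -2 gives 3/2.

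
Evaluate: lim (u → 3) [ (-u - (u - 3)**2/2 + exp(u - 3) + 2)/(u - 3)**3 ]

1/6

Direct substitution gives 0/0.
Apply L'Hôpital: lim (-u + e^(u - 3) + 2)/(3*(u - 3)^2), still 0/0.
Apply L'Hôpital: lim (e^(u - 3) - 1)/(6*u - 18), still 0/0.
After 3 applications of L'Hôpital's rule the quotient is (e^(u - 3))/(6); substituting u = 3 gives 1/6.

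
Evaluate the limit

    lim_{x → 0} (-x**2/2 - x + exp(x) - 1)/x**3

1/6

Direct substitution gives 0/0.
Apply L'Hôpital: lim (-x + e^(x) - 1)/(3*x^2), still 0/0.
Apply L'Hôpital: lim (e^(x) - 1)/(6*x), still 0/0.
After 3 applications of L'Hôpital's rule the quotient is (e^(x))/(6); substituting x = 0 gives 1/6.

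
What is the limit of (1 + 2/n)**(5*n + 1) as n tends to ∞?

e^(10)

Write it as [(1 + 2/n)^n]^(5) · (1 + 2/n)^(1). The bracketed term tends to e^(2) and the second factor to 1, so the limit is e^(10).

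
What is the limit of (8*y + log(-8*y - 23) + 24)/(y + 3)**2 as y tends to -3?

-32

Direct substitution gives 0/0.
Apply L'Hôpital: lim (8 - 8/(-8*y - 23))/(2*y + 6), still 0/0.
After 2 applications of L'Hôpital's rule the quotient is (-64/(-8*y - 23)^2)/(2); substituting y = -3 gives -32.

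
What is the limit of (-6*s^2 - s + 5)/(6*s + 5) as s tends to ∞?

-∞

The numerator has higher degree (2 > 1); the quotient behaves like (-6/(6))·s^1 for large |s|.
As s → +∞ this diverges to -∞.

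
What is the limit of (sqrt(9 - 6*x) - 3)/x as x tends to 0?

-1

A 0/0 form; rationalise with √(9 - 6x) + √9. This collapses the numerator to -6x, leaving -6/(√(9 - 6x) + √9) → -6/(2√9) = -1.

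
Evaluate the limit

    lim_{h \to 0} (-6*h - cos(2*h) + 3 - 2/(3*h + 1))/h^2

-16

Substitution gives 0/0 (the numerator vanishes to order 2).
Expand each term to order h^2: the coefficient of h^2 in -2·1/(1 + 3h) is -18 and in −cos(2h) is 2.
Lower-order terms cancel with the polynomial part, so the numerator is (-16)·h^2 + o(h^2), and the limit is (-16)/(1) = -16.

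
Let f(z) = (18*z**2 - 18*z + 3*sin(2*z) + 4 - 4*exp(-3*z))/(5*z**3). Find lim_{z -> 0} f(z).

14/5

Substitution gives 0/0 (the numerator vanishes to order 3).
Expand each term to order z^3: the coefficient of z^3 in 3·sin(2z) is -4 and in -4·e^(-3z) is 18.
Lower-order terms cancel with the polynomial part, so the numerator is (14)·z^3 + o(z^3), and the limit is (14)/(5) = 14/5.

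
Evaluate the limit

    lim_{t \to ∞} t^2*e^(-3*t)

0

Write as t^2/e^{3t}, an ∞/∞ form.
Exponential growth dominates any polynomial, so repeated L'Hôpital (or the standard result) gives 0.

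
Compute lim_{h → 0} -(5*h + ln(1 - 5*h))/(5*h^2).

Direct substitution gives 0/0.
Apply L'Hôpital: lim (5 - 5/(1 - 5*h))/(-10*h), still 0/0.
After 2 applications of L'Hôpital's rule the quotient is (-25/(1 - 5*h)^2)/(-10); substituting h = 0 gives 5/2.

5/2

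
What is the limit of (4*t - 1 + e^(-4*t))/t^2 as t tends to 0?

Direct substitution gives 0/0.
Apply L'Hôpital: lim (4 - 4*e^(-4*t))/(2*t), still 0/0.
After 2 applications of L'Hôpital's rule the quotient is (16*e^(-4*t))/(2); substituting t = 0 gives 8.

8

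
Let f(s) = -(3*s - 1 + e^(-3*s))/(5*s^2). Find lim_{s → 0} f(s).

-9/10

Direct substitution gives 0/0.
Apply L'Hôpital: lim (3 - 3*e^(-3*s))/(-10*s), still 0/0.
After 2 applications of L'Hôpital's rule the quotient is (9*e^(-3*s))/(-10); substituting s = 0 gives -9/10.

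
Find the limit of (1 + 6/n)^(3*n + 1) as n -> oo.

e^(18)

The base → 1 and the exponent → ∞: a 1^∞ form.
Take logarithms: (3n + 1)·ln(1 + 6/n). Since ln(1+u) ~ u for small u, this behaves like (3n)·(6/n) → 18.
So the limit is e^(18).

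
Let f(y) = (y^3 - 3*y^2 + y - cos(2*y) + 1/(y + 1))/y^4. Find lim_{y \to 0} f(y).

1/3

Substitution gives 0/0 (the numerator vanishes to order 4).
Expand each term to order y^4: the coefficient of y^4 in −cos(2y) is -2/3 and in 1/(1 + y) is 1.
Lower-order terms cancel with the polynomial part, so the numerator is (1/3)·y^4 + o(y^4), and the limit is (1/3)/(1) = 1/3.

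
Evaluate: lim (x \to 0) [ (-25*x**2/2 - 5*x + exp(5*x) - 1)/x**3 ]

Direct substitution gives 0/0.
Apply L'Hôpital: lim (-25*x + 5*e^(5*x) - 5)/(3*x^2), still 0/0.
Apply L'Hôpital: lim (25*e^(5*x) - 25)/(6*x), still 0/0.
After 3 applications of L'Hôpital's rule the quotient is (125*e^(5*x))/(6); substituting x = 0 gives 125/6.

125/6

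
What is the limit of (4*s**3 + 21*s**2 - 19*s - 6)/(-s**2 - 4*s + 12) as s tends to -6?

161/8

At s = -6 both the top and bottom vanish — a removable singularity. Factoring out (s + 6) from each leaves (4*s^2 - 3*s - 1)/(2 - s), which at s = -6 equals 161/8.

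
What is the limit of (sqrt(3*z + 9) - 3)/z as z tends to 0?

1/2

A 0/0 form; rationalise with √(9 + 3z) + √9. This collapses the numerator to 3z, leaving 3/(√(9 + 3z) + √9) → 3/(2√9) = 1/2.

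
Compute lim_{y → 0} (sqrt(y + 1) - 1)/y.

A 0/0 form; rationalise with √(1 + y) + √1. This collapses the numerator to y, leaving 1/(√(1 + y) + √1) → 1/(2√1) = 1/2.

1/2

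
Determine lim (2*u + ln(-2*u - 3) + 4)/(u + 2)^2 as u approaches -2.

Direct substitution gives 0/0.
Apply L'Hôpital: lim (2 - 2/(-2*u - 3))/(2*u + 4), still 0/0.
After 2 applications of L'Hôpital's rule the quotient is (-4/(-2*u - 3)^2)/(2); substituting u = -2 gives -2.

-2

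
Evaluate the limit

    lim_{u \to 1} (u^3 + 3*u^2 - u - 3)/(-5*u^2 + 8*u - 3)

At u = 1 both the top and bottom vanish — a removable singularity. Factoring out (u - 1) from each leaves (u^2 + 4*u + 3)/(3 - 5*u), which at u = 1 equals -4.

-4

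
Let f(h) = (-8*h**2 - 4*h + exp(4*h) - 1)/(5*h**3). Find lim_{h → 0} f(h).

Direct substitution gives 0/0.
Apply L'Hôpital: lim (-16*h + 4*e^(4*h) - 4)/(15*h^2), still 0/0.
Apply L'Hôpital: lim (16*e^(4*h) - 16)/(30*h), still 0/0.
After 3 applications of L'Hôpital's rule the quotient is (64*e^(4*h))/(30); substituting h = 0 gives 32/15.

32/15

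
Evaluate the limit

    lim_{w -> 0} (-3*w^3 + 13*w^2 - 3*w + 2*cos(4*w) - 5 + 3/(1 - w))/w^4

Substitution gives 0/0 (the numerator vanishes to order 4).
Expand each term to order w^4: the coefficient of w^4 in 2·cos(4w) is 64/3 and in 3·1/(1 - w) is 3.
Lower-order terms cancel with the polynomial part, so the numerator is (73/3)·w^4 + o(w^4), and the limit is (73/3)/(1) = 73/3.

73/3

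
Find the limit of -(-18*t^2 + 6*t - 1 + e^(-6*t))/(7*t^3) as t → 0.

36/7

Direct substitution gives 0/0.
Apply L'Hôpital: lim (-36*t + 6 - 6*e^(-6*t))/(-21*t^2), still 0/0.
Apply L'Hôpital: lim (-36 + 36*e^(-6*t))/(-42*t), still 0/0.
After 3 applications of L'Hôpital's rule the quotient is (-216*e^(-6*t))/(-42); substituting t = 0 gives 36/7.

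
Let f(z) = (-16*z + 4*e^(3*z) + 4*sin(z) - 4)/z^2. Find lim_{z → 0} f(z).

18

Substitution gives 0/0; apply L'Hôpital's rule 2 times.
After differentiating numerator and denominator 2 times the quotient is (36*e^(3*z) - 4*sin(z))/(2); at z = 0 this is 18.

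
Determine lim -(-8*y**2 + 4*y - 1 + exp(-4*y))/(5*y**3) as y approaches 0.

Direct substitution gives 0/0.
Apply L'Hôpital: lim (-16*y + 4 - 4*e^(-4*y))/(-15*y^2), still 0/0.
Apply L'Hôpital: lim (-16 + 16*e^(-4*y))/(-30*y), still 0/0.
After 3 applications of L'Hôpital's rule the quotient is (-64*e^(-4*y))/(-30); substituting y = 0 gives 32/15.

32/15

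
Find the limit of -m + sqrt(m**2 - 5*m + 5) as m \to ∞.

-5/2

This has the form ∞ − ∞. Multiply and divide by the conjugate √(m^2 - 5*m + 5) + m.
That gives (-5m + 5) / (√(m^2 - 5*m + 5) + m).
Divide numerator and denominator by m: the limit is -5/(2·1) = -5/2.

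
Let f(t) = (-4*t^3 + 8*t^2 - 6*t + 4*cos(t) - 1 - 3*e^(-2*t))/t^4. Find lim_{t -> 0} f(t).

-11/6

Substitution gives 0/0; apply L'Hôpital's rule 4 times.
After differentiating numerator and denominator 4 times the quotient is (4*cos(t) - 48*e^(-2*t))/(24); at t = 0 this is -11/6.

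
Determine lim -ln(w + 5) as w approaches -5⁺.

∞

As w → -5⁺, w + 5 → 0⁺ and ln(w + 5) → −∞.
Multiplying by -1 gives ∞.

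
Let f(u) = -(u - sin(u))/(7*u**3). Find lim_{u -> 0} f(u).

Direct substitution gives 0/0.
Apply L'Hôpital: lim (1 - cos(u))/(-21*u^2), still 0/0.
Apply L'Hôpital: lim (sin(u))/(-42*u), still 0/0.
After 3 applications of L'Hôpital's rule the quotient is (cos(u))/(-42); substituting u = 0 gives -1/42.

-1/42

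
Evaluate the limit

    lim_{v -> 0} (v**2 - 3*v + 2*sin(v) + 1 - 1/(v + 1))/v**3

2/3

Substitution gives 0/0; apply L'Hôpital's rule 3 times.
After differentiating numerator and denominator 3 times the quotient is (-2*cos(v) + 6/(v + 1)^4)/(6); at v = 0 this is 2/3.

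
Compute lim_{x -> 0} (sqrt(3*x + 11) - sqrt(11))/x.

Substitution gives 0/0. Multiply numerator and denominator by the conjugate √(11 + 3x) + √11.
The numerator becomes (11 + 3x) − 11 = 3x, so the expression simplifies to 3/(√(11 + 3x) + √11).
Letting x → 0 gives 3/(2√11) = 3*√(11)/22.

3*√(11)/22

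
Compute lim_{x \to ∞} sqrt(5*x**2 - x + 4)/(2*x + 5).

√(5)/2

For large |x|, √(5*x^2 - x + 4) ≈ √5·|x| and the denominator ≈ 2x.
Since x → +∞, |x| = x, giving √5/(2) = √(5)/2.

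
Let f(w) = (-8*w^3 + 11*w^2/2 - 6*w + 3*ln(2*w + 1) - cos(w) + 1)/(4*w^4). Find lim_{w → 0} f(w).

Substitution gives 0/0 (the numerator vanishes to order 4).
Expand each term to order w^4: the coefficient of w^4 in 3·ln(1 + 2w) is -12 and in −cos(w) is -1/24.
Lower-order terms cancel with the polynomial part, so the numerator is (-289/24)·w^4 + o(w^4), and the limit is (-289/24)/(4) = -289/96.

-289/96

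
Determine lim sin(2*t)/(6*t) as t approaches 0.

1/3

Substitution gives 0/0.
Write it as (2/6)·sin(2t)/(2t); since sin(u)/u → 1, the limit is 1/3.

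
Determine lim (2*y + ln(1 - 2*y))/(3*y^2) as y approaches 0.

Direct substitution gives 0/0.
Apply L'Hôpital: lim (2 - 2/(1 - 2*y))/(6*y), still 0/0.
After 2 applications of L'Hôpital's rule the quotient is (-4/(1 - 2*y)^2)/(6); substituting y = 0 gives -2/3.

-2/3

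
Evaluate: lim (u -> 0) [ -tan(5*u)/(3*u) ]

Substitution gives 0/0.
Since tan(θ)/θ → 1 as θ → 0, tan(5u)/(5u) → 1 and the limit is 5/(-3) = -5/3.

-5/3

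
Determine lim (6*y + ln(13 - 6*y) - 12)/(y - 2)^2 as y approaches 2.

Direct substitution gives 0/0.
Apply L'Hôpital: lim (6 - 6/(13 - 6*y))/(2*y - 4), still 0/0.
After 2 applications of L'Hôpital's rule the quotient is (-36/(13 - 6*y)^2)/(2); substituting y = 2 gives -18.

-18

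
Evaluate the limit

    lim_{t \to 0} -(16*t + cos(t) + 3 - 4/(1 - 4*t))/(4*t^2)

129/8

Substitution gives 0/0 (the numerator vanishes to order 2).
Expand each term to order t^2: the coefficient of t^2 in cos(t) is -1/2 and in -4·1/(1 - 4t) is -64.
Lower-order terms cancel with the polynomial part, so the numerator is (-129/2)·t^2 + o(t^2), and the limit is (-129/2)/(-4) = 129/8.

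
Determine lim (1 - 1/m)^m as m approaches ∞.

e^(-1)

Write it as [(1 - 1/m)^m]^(1) · (1 - 1/m)^(0). The bracketed term tends to e^(-1) and the second factor to 1, so the limit is e^(-1).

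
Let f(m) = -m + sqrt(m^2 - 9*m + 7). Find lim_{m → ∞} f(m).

-9/2

This has the form ∞ − ∞. Multiply and divide by the conjugate √(m^2 - 9*m + 7) + m.
That gives (-9m + 7) / (√(m^2 - 9*m + 7) + m).
Divide numerator and denominator by m: the limit is -9/(2·1) = -9/2.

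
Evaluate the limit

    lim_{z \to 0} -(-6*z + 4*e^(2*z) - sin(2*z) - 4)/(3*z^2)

-8/3

Substitution gives 0/0 (the numerator vanishes to order 2).
Expand each term to order z^2: the coefficient of z^2 in −sin(2z) is 0 and in 4·e^(2z) is 8.
Lower-order terms cancel with the polynomial part, so the numerator is (8)·z^2 + o(z^2), and the limit is (8)/(-3) = -8/3.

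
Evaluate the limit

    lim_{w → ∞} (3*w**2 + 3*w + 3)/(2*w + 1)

The numerator has higher degree (2 > 1); the quotient behaves like (3/(2))·w^1 for large |w|.
As w → +∞ this diverges to ∞.

∞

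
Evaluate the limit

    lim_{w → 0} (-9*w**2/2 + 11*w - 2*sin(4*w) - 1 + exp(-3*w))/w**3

Substitution gives 0/0 (the numerator vanishes to order 3).
Expand each term to order w^3: the coefficient of w^3 in -2·sin(4w) is 64/3 and in e^(-3w) is -9/2.
Lower-order terms cancel with the polynomial part, so the numerator is (101/6)·w^3 + o(w^3), and the limit is (101/6)/(1) = 101/6.

101/6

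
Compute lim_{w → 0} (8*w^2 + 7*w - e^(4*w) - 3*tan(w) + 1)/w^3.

-35/3

Substitution gives 0/0; apply L'Hôpital's rule 3 times.
After differentiating numerator and denominator 3 times the quotient is (-64*e^(4*w) - 18*tan(w)^4 - 24*tan(w)^2 - 6)/(6); at w = 0 this is -35/3.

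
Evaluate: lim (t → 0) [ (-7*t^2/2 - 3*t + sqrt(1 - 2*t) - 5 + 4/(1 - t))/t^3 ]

Substitution gives 0/0; apply L'Hôpital's rule 3 times.
After differentiating numerator and denominator 3 times the quotient is (24/(t - 1)^4 - 3/(1 - 2*t)^(5/2))/(6); at t = 0 this is 7/2.

7/2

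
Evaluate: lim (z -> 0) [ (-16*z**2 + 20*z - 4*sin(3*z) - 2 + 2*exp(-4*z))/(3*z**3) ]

Substitution gives 0/0 (the numerator vanishes to order 3).
Expand each term to order z^3: the coefficient of z^3 in -4·sin(3z) is 18 and in 2·e^(-4z) is -64/3.
Lower-order terms cancel with the polynomial part, so the numerator is (-10/3)·z^3 + o(z^3), and the limit is (-10/3)/(3) = -10/9.

-10/9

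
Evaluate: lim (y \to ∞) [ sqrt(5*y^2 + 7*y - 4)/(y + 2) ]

√(5)

For large |y|, √(5*y^2 + 7*y - 4) ≈ √5·|y| and the denominator ≈ y.
Since y → +∞, |y| = y, giving √5/(1) = √(5).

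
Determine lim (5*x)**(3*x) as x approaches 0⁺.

1

Base → 0⁺ and exponent → 0⁺: a 0^0 form.
Take logs: 3x·ln(5x). This is 0·(−∞); rewriting as ln(5x)/(1/(3x)) and applying L'Hôpital gives 0.
Hence the limit is e^0 = 1.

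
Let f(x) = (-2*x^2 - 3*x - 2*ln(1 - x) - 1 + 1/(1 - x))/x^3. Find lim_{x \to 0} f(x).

Substitution gives 0/0 (the numerator vanishes to order 3).
Expand each term to order x^3: the coefficient of x^3 in -2·ln(1 - x) is 2/3 and in 1/(1 - x) is 1.
Lower-order terms cancel with the polynomial part, so the numerator is (5/3)·x^3 + o(x^3), and the limit is (5/3)/(1) = 5/3.

5/3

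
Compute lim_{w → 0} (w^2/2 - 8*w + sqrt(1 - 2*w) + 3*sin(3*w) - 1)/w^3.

Substitution gives 0/0 (the numerator vanishes to order 3).
Expand each term to order w^3: the coefficient of w^3 in √(1 - 2w) is -1/2 and in 3·sin(3w) is -27/2.
Lower-order terms cancel with the polynomial part, so the numerator is (-14)·w^3 + o(w^3), and the limit is (-14)/(1) = -14.

-14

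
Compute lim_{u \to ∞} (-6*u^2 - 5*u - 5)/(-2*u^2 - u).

Numerator and denominator both have degree 2.
Dividing every term by u^2, all lower-order terms vanish and the limit is the ratio of leading coefficients, -6/(-2) = 3.

3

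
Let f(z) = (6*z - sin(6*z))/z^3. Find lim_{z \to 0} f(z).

Direct substitution gives 0/0.
Apply L'Hôpital: lim (6 - 6*cos(6*z))/(3*z^2), still 0/0.
Apply L'Hôpital: lim (36*sin(6*z))/(6*z), still 0/0.
After 3 applications of L'Hôpital's rule the quotient is (216*cos(6*z))/(6); substituting z = 0 gives 36.

36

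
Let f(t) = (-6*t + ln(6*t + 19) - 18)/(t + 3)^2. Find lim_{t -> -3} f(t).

-18

Direct substitution gives 0/0.
Apply L'Hôpital: lim (-6 + 6/(6*t + 19))/(2*t + 6), still 0/0.
After 2 applications of L'Hôpital's rule the quotient is (-36/(6*t + 19)^2)/(2); substituting t = -3 gives -18.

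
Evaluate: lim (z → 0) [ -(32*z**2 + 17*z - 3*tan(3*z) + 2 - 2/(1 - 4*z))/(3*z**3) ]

Substitution gives 0/0; apply L'Hôpital's rule 3 times.
After differentiating numerator and denominator 3 times the quotient is (6*(108*(4*z - 1)^4*(cos(6*z) - 2)/(cos(6*z) + 1)^2 - 128)/(4*z - 1)^4)/(-18); at z = 0 this is 155/3.

155/3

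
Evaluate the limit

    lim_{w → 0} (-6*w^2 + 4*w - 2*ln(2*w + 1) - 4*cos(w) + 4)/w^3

-16/3

Substitution gives 0/0 (the numerator vanishes to order 3).
Expand each term to order w^3: the coefficient of w^3 in -2·ln(1 + 2w) is -16/3 and in -4·cos(w) is 0.
Lower-order terms cancel with the polynomial part, so the numerator is (-16/3)·w^3 + o(w^3), and the limit is (-16/3)/(1) = -16/3.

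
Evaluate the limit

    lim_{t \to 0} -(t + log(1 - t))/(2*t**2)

1/4

Direct substitution gives 0/0.
Apply L'Hôpital: lim (1 - 1/(1 - t))/(-4*t), still 0/0.
After 2 applications of L'Hôpital's rule the quotient is (-1/(1 - t)^2)/(-4); substituting t = 0 gives 1/4.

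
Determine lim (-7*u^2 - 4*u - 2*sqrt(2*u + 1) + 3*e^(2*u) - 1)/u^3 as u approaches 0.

Substitution gives 0/0 (the numerator vanishes to order 3).
Expand each term to order u^3: the coefficient of u^3 in -2·√(1 + 2u) is -1 and in 3·e^(2u) is 4.
Lower-order terms cancel with the polynomial part, so the numerator is (3)·u^3 + o(u^3), and the limit is (3)/(1) = 3.

3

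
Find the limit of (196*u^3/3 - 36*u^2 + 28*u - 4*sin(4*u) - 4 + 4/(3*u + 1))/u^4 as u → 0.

324

Substitution gives 0/0 (the numerator vanishes to order 4).
Expand each term to order u^4: the coefficient of u^4 in -4·sin(4u) is 0 and in 4·1/(1 + 3u) is 324.
Lower-order terms cancel with the polynomial part, so the numerator is (324)·u^4 + o(u^4), and the limit is (324)/(1) = 324.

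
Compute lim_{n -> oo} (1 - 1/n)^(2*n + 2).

e^(-2)

Let L be the limit and take ln: ln L = lim (2n + 2)·ln(1 - 1/n) = lim (2n + 2)·(-1/n + O(1/n²)) = -2.
Hence L = e^(-2).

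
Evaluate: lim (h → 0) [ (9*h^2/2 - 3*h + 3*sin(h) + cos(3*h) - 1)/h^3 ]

Substitution gives 0/0; apply L'Hôpital's rule 3 times.
After differentiating numerator and denominator 3 times the quotient is (27*sin(3*h) - 3*cos(h))/(6); at h = 0 this is -1/2.

-1/2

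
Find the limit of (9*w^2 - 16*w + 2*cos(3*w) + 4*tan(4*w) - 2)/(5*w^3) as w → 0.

256/15

Substitution gives 0/0; apply L'Hôpital's rule 3 times.
After differentiating numerator and denominator 3 times the quotient is (54*sin(3*w) + 1536*tan(4*w)^4 + 2048*tan(4*w)^2 + 512)/(30); at w = 0 this is 256/15.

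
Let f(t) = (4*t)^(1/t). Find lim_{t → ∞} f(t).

Base → ∞ and exponent → 0: an ∞^0 form.
Take logs: (1/t)·ln(4·t^1) = (ln 4 + 1·ln t)/t → 0.
So the limit is e^0 = 1.

1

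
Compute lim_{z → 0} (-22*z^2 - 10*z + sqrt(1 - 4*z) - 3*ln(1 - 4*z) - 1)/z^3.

Substitution gives 0/0; apply L'Hôpital's rule 3 times.
After differentiating numerator and denominator 3 times the quotient is (384/(1 - 4*z)^3 + 24*(4*z - 1)^3/(1 - 4*z)^(11/2))/(6); at z = 0 this is 60.

60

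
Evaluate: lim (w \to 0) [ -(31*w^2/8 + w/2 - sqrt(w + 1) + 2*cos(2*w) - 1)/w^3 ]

1/16

Substitution gives 0/0 (the numerator vanishes to order 3).
Expand each term to order w^3: the coefficient of w^3 in 2·cos(2w) is 0 and in −√(1 + w) is -1/16.
Lower-order terms cancel with the polynomial part, so the numerator is (-1/16)·w^3 + o(w^3), and the limit is (-1/16)/(-1) = 1/16.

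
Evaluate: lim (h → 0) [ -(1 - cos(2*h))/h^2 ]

Substitution gives 0/0.
Use (1 − cos u)/u² → 1/2 with u = 2h: the limit is 2²/(2·(-1)) = -2.

-2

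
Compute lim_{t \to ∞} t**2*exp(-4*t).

0

Write as t^2/e^{4t}, an ∞/∞ form.
Exponential growth dominates any polynomial, so repeated L'Hôpital (or the standard result) gives 0.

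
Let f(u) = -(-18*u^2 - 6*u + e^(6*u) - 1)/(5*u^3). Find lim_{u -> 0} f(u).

Direct substitution gives 0/0.
Apply L'Hôpital: lim (-36*u + 6*e^(6*u) - 6)/(-15*u^2), still 0/0.
Apply L'Hôpital: lim (36*e^(6*u) - 36)/(-30*u), still 0/0.
After 3 applications of L'Hôpital's rule the quotient is (216*e^(6*u))/(-30); substituting u = 0 gives -36/5.

-36/5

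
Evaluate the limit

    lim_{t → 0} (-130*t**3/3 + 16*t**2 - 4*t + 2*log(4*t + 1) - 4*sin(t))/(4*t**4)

-32

Substitution gives 0/0; apply L'Hôpital's rule 4 times.
After differentiating numerator and denominator 4 times the quotient is (-4*sin(t) - 3072/(4*t + 1)^4)/(96); at t = 0 this is -32.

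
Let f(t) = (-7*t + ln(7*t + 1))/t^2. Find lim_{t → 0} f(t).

Direct substitution gives 0/0.
Apply L'Hôpital: lim (-7 + 7/(7*t + 1))/(2*t), still 0/0.
After 2 applications of L'Hôpital's rule the quotient is (-49/(7*t + 1)^2)/(2); substituting t = 0 gives -49/2.

-49/2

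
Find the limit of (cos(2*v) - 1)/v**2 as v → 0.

-2

Direct substitution gives 0/0.
Apply L'Hôpital: lim (-2*sin(2*v))/(2*v), still 0/0.
After 2 applications of L'Hôpital's rule the quotient is (-4*cos(2*v))/(2); substituting v = 0 gives -2.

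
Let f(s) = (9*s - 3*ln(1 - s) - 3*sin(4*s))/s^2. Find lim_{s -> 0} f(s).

3/2

Substitution gives 0/0; apply L'Hôpital's rule 2 times.
After differentiating numerator and denominator 2 times the quotient is (48*sin(4*s) + 3/(s - 1)^2)/(2); at s = 0 this is 3/2.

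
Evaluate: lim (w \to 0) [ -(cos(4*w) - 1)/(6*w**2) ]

Direct substitution gives 0/0.
Apply L'Hôpital: lim (-4*sin(4*w))/(-12*w), still 0/0.
After 2 applications of L'Hôpital's rule the quotient is (-16*cos(4*w))/(-12); substituting w = 0 gives 4/3.

4/3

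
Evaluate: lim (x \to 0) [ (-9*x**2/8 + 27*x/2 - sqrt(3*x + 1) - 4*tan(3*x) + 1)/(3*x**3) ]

-201/16

Substitution gives 0/0; apply L'Hôpital's rule 3 times.
After differentiating numerator and denominator 3 times the quotient is (27*(256*(3*x + 1)^(5/2)*(cos(6*x) - 2)/(cos(6*x) + 1)^2 - 3)/(8*(3*x + 1)^(5/2)))/(18); at x = 0 this is -201/16.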